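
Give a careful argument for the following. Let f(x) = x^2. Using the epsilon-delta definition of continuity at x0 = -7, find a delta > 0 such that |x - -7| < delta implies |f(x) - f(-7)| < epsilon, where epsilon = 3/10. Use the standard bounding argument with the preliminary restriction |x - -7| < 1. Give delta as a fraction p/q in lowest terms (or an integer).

Factor: |x^2 - (-7)^2| = |x - -7| * |x + -7|.
Impose |x - -7| < 1 first. Then |x + -7| = |(x - -7) + 2*(-7)| <= |x - -7| + 2*|-7| < 1 + 14 = 15.
So |x^2 - (-7)^2| < delta * 15.
We need delta * 15 <= 3/10, i.e. delta <= 3/10/15 = 1/50.
Since 1/50 < 1, this is tighter than 1; take delta = 1/50.
So delta = 1/50 works.

1/50


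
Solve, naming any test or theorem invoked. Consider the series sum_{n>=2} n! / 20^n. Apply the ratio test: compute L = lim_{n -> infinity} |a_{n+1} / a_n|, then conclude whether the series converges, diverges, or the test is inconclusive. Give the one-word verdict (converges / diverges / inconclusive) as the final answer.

Let a_n denote the general term. Form the ratio a_{n+1}/a_n and simplify:
a_{n+1}/a_n = n/20 + 1/20
Take the limit as n -> infinity: L = infinity.
Since L = infinity > 1 (or L = infinity), the ratio test implies the series diverges.

diverges


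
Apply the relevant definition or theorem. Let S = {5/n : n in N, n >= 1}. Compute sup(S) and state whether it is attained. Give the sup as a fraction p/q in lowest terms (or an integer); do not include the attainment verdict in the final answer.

Analysis:
- Values: 5, 5/2, 5/3, 5/4, ... strictly decreasing.
- The maximum is 5 (n=1); sup = 5 (attained).
- The set is bounded below by 0; 5/n -> 0 so 0 is the greatest lower bound.
- 0 is not in the set, so inf = 0 is not attained.
Conclusion: sup(S) = 5, attained in S.

5


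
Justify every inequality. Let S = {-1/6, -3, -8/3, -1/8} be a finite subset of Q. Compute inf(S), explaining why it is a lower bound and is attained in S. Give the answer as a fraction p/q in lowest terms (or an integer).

S is finite, so inf(S) = min(S).
Sorted increasing:
-3, -8/3, -1/6, -1/8
The extremum is -3.
For every x in S, x >= -3. And -3 is in S, so it is attained.
Therefore inf(S) = -3.

-3


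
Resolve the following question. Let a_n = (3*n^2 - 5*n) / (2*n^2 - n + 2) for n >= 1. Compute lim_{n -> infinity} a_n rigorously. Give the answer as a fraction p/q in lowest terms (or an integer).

Divide numerator and denominator by n^2, the highest power:
numerator / n^2 = 3 - 5/n
denominator / n^2 = 2 - 1/n + 2/n^2
As n -> infinity, all terms of the form c/n^k (k >= 1) tend to 0.
So numerator / n^2 -> 3 and denominator / n^2 -> 2.
Therefore lim a_n = 3/2.

3/2


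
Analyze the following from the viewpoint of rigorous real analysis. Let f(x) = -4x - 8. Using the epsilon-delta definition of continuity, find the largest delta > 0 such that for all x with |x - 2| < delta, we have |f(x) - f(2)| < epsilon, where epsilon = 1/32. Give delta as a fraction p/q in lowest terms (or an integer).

We compute f(2) = -4*(2) - 8 = -16.
|f(x) - f(2)| = |-4x - 8 - (-16)| = |-4(x - 2)| = 4|x - 2|.
We need 4|x - 2| < 1/32, i.e. |x - 2| < 1/32 / 4 = 1/128.
So any delta <= 1/128 works. Conversely, if delta > 1/128, then x = 2 + 1/128 satisfies |x - 2| = 1/128 < delta but |f(x) - f(2)| = 4 * 1/128 = 1/32, which is not < 1/32; so no larger delta works.
Hence the largest such delta is 1/128.

1/128


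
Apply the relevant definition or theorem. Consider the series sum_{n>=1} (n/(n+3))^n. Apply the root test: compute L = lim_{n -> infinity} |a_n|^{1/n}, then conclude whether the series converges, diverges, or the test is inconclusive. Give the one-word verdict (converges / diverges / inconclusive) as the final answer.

Let a_n denote the general term. Form |a_n|^(1/n) and simplify:
|a_n|^(1/n) = n/(n + 3)
Take the limit as n -> infinity: L = 1.
Since L = 1, the root test is inconclusive. (In fact a_n = (n/(n+3))^n -> e^(-3) != 0, so the nth-term test shows divergence; but the root test itself gives no conclusion.)

inconclusive


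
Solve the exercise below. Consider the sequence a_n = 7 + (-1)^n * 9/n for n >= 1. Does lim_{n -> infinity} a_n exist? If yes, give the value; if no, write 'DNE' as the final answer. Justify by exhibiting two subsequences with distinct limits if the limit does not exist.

Examine the behaviour of a_n along subsequences.
Even-n subsequence a_{2k} = 7 + 9/(2k) -> 7. Odd-n subsequence a_{2k+1} = 7 - 9/(2k+1) -> 7. Both tend to 7, which suggests the limit is 7; verify directly.
|a_n - 7| = |(-1)^n * 9/n| = 9/n for every n >= 1.
Given epsilon > 0, choose a positive integer N > 9/epsilon. Then for all n >= N, |a_n - 7| = 9/n <= 9/N < epsilon.
So by the definition of the limit, lim a_n exists and equals 7.

7


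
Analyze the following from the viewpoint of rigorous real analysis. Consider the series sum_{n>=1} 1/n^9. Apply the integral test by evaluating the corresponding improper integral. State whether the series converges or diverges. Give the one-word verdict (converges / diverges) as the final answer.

Let f(x) = x^(-9). Then f is positive, continuous, and decreasing on [1, infinity), so the integral test applies.
Compute the improper integral int_{1}^infinity f(x) dx:
  antiderivative F(x) = -1/(8*x^8).
  As x -> infinity, F(x) -> 0 (since p = 9 > 1).
  So int = F(infinity) - F(1) = 0 - (-1/8) = 1/8.
  Finite, so by the integral test, the series converges.

converges


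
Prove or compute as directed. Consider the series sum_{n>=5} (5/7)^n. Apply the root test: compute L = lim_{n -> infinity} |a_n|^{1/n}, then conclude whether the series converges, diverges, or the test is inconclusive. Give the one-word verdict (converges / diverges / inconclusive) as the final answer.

Let a_n denote the general term. Form |a_n|^(1/n) and simplify:
|a_n|^(1/n) = 5/7
Take the limit as n -> infinity: L = 5/7.
Since L = 5/7 < 1, the root test implies convergence.

converges


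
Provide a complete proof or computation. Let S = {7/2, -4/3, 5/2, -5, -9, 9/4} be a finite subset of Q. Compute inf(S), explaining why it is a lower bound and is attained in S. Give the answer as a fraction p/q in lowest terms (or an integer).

S is finite, so inf(S) = min(S).
Sorted increasing:
-9, -5, -4/3, 9/4, 5/2, 7/2
The extremum is -9.
For every x in S, x >= -9. And -9 is in S, so it is attained.
Therefore inf(S) = -9.

-9


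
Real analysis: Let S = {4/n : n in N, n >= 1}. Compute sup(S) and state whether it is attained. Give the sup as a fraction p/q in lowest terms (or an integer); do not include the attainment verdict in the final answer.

Analysis:
- Values: 4, 2, 4/3, 1, ... strictly decreasing.
- The maximum is 4 (n=1); sup = 4 (attained).
- The set is bounded below by 0; 4/n -> 0 so 0 is the greatest lower bound.
- 0 is not in the set, so inf = 0 is not attained.
Conclusion: sup(S) = 4, attained in S.

4


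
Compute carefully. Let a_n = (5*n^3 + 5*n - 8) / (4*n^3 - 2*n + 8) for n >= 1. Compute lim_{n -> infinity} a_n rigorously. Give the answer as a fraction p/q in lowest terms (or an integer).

Divide numerator and denominator by n^3, the highest power:
numerator / n^3 = 5 + 5/n^2 - 8/n^3
denominator / n^3 = 4 - 2/n^2 + 8/n^3
As n -> infinity, all terms of the form c/n^k (k >= 1) tend to 0.
So numerator / n^3 -> 5 and denominator / n^3 -> 4.
Therefore lim a_n = 5/4.

5/4


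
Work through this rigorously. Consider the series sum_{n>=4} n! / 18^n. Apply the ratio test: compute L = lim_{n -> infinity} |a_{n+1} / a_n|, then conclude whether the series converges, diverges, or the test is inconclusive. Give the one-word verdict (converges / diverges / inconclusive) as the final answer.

Let a_n denote the general term. Form the ratio a_{n+1}/a_n and simplify:
a_{n+1}/a_n = n/18 + 1/18
Take the limit as n -> infinity: L = infinity.
Since L = infinity > 1 (or L = infinity), the ratio test implies the series diverges.

diverges


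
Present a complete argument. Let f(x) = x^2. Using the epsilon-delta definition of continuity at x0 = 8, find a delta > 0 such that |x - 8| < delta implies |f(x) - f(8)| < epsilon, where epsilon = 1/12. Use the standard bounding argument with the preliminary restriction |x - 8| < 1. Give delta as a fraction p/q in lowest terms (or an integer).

Factor: |x^2 - (8)^2| = |x - 8| * |x + 8|.
Impose |x - 8| < 1 first. Then |x + 8| = |(x - 8) + 2*(8)| <= |x - 8| + 2*|8| < 1 + 16 = 17.
So |x^2 - (8)^2| < delta * 17.
We need delta * 17 <= 1/12, i.e. delta <= 1/12/17 = 1/204.
Since 1/204 < 1, this is tighter than 1; take delta = 1/204.
So delta = 1/204 works.

1/204


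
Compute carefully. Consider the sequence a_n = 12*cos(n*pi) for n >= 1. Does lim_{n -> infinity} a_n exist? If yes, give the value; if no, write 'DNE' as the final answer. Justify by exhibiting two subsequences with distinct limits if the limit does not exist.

Examine the behaviour of a_n along subsequences.
cos(n*pi) = (-1)^n, so a_n = 12*(-1)^n. a_{2k} = 12 -> 12. a_{2k+1} = -12 -> -12.
Since these two subsequential limits are 12 and -12, distinct, the full sequence cannot converge (a convergent sequence has all subsequences tending to the same limit). So lim a_n does not exist.

DNE


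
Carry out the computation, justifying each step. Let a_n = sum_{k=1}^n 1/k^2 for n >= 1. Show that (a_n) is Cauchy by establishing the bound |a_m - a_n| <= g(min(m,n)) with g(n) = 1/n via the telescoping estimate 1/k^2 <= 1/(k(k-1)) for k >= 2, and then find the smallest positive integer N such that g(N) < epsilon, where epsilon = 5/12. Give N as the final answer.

For m > n >= 1: |a_m - a_n| = sum_{k=n+1}^m 1/k^2.
Use 1/k^2 <= 1/(k(k-1)) = 1/(k-1) - 1/k for k >= 2:
sum_{k=n+1}^m 1/k^2 <= sum_{k=n+1}^m (1/(k-1) - 1/k) = 1/n - 1/m <= 1/n.
By symmetry the same bound holds with n,m swapped, so |a_m - a_n| <= 1/min(m,n) = g(min(m,n)). Since g(n) -> 0, (a_n) is Cauchy.
Now solve g(N) < 5/12: 1/N < 5/12 <=> N > 1/(5/12) = 12/5.
The smallest integer strictly greater than 12/5 is N = 3.
Check: g(3) = 1/3 < 5/12; g(2) = 1/2 >= 5/12. So N = 3.

3


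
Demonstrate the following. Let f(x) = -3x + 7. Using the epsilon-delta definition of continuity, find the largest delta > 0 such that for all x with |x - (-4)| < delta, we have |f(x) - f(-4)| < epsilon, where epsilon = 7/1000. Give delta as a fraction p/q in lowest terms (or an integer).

We compute f(-4) = -3*(-4) + 7 = 19.
|f(x) - f(-4)| = |-3x + 7 - (19)| = |-3(x - (-4))| = 3|x - (-4)|.
We need 3|x - (-4)| < 7/1000, i.e. |x - (-4)| < 7/1000 / 3 = 7/3000.
So any delta <= 7/3000 works. Conversely, if delta > 7/3000, then x = -4 + 7/3000 satisfies |x - (-4)| = 7/3000 < delta but |f(x) - f(-4)| = 3 * 7/3000 = 7/1000, which is not < 7/1000; so no larger delta works.
Hence the largest such delta is 7/3000.

7/3000


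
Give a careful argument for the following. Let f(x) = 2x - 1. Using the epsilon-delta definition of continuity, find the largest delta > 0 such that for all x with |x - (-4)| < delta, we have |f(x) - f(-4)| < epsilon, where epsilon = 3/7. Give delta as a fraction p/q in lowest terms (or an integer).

We compute f(-4) = 2*(-4) - 1 = -9.
|f(x) - f(-4)| = |2x - 1 - (-9)| = |2(x - (-4))| = 2|x - (-4)|.
We need 2|x - (-4)| < 3/7, i.e. |x - (-4)| < 3/7 / 2 = 3/14.
So any delta <= 3/14 works. Conversely, if delta > 3/14, then x = -4 + 3/14 satisfies |x - (-4)| = 3/14 < delta but |f(x) - f(-4)| = 2 * 3/14 = 3/7, which is not < 3/7; so no larger delta works.
Hence the largest such delta is 3/14.

3/14


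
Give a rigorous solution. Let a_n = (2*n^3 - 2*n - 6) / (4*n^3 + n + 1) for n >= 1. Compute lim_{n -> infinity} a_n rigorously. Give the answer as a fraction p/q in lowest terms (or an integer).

Divide numerator and denominator by n^3, the highest power:
numerator / n^3 = 2 - 2/n^2 - 6/n^3
denominator / n^3 = 4 + n^(-2) + n^(-3)
As n -> infinity, all terms of the form c/n^k (k >= 1) tend to 0.
So numerator / n^3 -> 2 and denominator / n^3 -> 4.
Therefore lim a_n = 1/2.

1/2


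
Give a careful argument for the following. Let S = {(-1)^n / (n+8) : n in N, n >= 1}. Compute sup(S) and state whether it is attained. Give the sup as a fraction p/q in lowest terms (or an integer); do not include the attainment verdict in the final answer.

Analysis:
- Values: -1/9, 1/10, -1/11, 1/12, -1/13, ...
- Positive terms (even n): 1/(2+8), 1/(4+8), ... decreasing -> max = 1/10 (n=2).
- Negative terms (odd n): -1/(1+8), -1/(3+8), ... increasing -> min = -1/9 (n=1).
- So sup = 1/10 (attained at n=2); inf = -1/9 (attained at n=1).
Conclusion: sup(S) = 1/10, attained in S.

1/10


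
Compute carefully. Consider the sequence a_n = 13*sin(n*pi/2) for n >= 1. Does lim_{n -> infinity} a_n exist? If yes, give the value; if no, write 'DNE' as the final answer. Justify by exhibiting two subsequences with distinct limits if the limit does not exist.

Examine the behaviour of a_n along subsequences.
a_{4k+1} = 13*sin(pi/2 + 2k*pi) = 13 -> 13. a_{4k+3} = 13*sin(3pi/2 + 2k*pi) = -13 -> -13.
Since these two subsequential limits are 13 and -13, distinct, the full sequence cannot converge (a convergent sequence has all subsequences tending to the same limit). So lim a_n does not exist.

DNE


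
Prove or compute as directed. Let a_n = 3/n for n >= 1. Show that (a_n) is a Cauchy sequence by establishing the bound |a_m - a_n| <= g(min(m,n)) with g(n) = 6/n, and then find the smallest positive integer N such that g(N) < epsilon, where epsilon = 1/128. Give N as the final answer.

For any m, n >= 1, by the triangle inequality:
|a_m - a_n| = |3/m - 3/n| <= 3*1/m + 3*1/n <= 6/min(m,n).
So g(n) = 6/n bounds the Cauchy difference. Since g(n) -> 0, (a_n) is Cauchy.
Now solve g(N) < 1/128: 6/N < 1/128 <=> N > 6 / (1/128) = 768.
The smallest integer strictly greater than 768 is N = 769.
Check: g(769) = 6/769 = 6/769 < 1/128; g(768) = 1/128 >= 1/128. So N = 769.

769


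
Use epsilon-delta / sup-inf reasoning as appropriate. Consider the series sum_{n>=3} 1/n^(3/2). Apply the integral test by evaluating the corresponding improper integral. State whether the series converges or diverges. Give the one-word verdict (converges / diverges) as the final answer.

Let f(x) = x^(-3/2). Then f is positive, continuous, and decreasing on [3, infinity), so the integral test applies.
Compute the improper integral int_{3}^infinity f(x) dx:
  antiderivative F(x) = -2/sqrt(x).
  As x -> infinity, F(x) -> 0 (since p = 3/2 > 1).
  So int = F(infinity) - F(3) = 0 - (-2*sqrt(3)/3) = 2*sqrt(3)/3.
  Finite, so by the integral test, the series converges.

converges


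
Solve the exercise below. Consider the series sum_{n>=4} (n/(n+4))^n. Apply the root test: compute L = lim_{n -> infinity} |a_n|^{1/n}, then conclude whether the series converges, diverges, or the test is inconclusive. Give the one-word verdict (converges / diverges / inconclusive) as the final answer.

Let a_n denote the general term. Form |a_n|^(1/n) and simplify:
|a_n|^(1/n) = n/(n + 4)
Take the limit as n -> infinity: L = 1.
Since L = 1, the root test is inconclusive. (In fact a_n = (n/(n+4))^n -> e^(-4) != 0, so the nth-term test shows divergence; but the root test itself gives no conclusion.)

inconclusive


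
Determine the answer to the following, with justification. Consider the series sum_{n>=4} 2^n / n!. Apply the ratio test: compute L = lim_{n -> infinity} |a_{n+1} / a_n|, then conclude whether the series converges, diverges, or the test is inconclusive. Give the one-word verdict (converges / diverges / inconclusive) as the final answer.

Let a_n denote the general term. Form the ratio a_{n+1}/a_n and simplify:
a_{n+1}/a_n = 2/(n + 1)
Take the limit as n -> infinity: L = 0.
Since L = 0 < 1, the ratio test implies the series converges.

converges


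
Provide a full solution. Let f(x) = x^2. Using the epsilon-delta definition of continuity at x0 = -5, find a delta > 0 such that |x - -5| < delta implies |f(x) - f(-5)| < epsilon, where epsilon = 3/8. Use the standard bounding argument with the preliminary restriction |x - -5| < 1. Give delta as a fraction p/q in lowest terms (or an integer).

Factor: |x^2 - (-5)^2| = |x - -5| * |x + -5|.
Impose |x - -5| < 1 first. Then |x + -5| = |(x - -5) + 2*(-5)| <= |x - -5| + 2*|-5| < 1 + 10 = 11.
So |x^2 - (-5)^2| < delta * 11.
We need delta * 11 <= 3/8, i.e. delta <= 3/8/11 = 3/88.
Since 3/88 < 1, this is tighter than 1; take delta = 3/88.
So delta = 3/88 works.

3/88


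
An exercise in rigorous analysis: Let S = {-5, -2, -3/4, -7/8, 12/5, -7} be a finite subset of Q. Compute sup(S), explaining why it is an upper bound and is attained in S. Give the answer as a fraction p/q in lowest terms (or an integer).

S is finite, so sup(S) = max(S).
Sorted decreasing:
12/5, -3/4, -7/8, -2, -5, -7
The extremum is 12/5.
For every x in S, x <= 12/5. And 12/5 is in S, so it is attained.
Therefore sup(S) = 12/5.

12/5


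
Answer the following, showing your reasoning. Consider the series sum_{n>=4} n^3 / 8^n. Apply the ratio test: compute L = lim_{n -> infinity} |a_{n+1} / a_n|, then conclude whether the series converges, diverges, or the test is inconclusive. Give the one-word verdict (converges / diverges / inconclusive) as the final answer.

Let a_n denote the general term. Form the ratio a_{n+1}/a_n and simplify:
a_{n+1}/a_n = (n + 1)^3/(8*n^3)
Take the limit as n -> infinity: L = 1/8.
Since L = 1/8 < 1, the ratio test implies the series converges.

converges


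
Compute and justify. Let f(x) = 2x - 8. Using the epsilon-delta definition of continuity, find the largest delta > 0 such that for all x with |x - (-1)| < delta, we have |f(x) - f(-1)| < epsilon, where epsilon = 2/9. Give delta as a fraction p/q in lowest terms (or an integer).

We compute f(-1) = 2*(-1) - 8 = -10.
|f(x) - f(-1)| = |2x - 8 - (-10)| = |2(x - (-1))| = 2|x - (-1)|.
We need 2|x - (-1)| < 2/9, i.e. |x - (-1)| < 2/9 / 2 = 1/9.
So any delta <= 1/9 works. Conversely, if delta > 1/9, then x = -1 + 1/9 satisfies |x - (-1)| = 1/9 < delta but |f(x) - f(-1)| = 2 * 1/9 = 2/9, which is not < 2/9; so no larger delta works.
Hence the largest such delta is 1/9.

1/9


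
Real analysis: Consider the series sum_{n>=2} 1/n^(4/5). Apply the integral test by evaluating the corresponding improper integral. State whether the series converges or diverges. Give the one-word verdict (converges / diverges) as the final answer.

Let f(x) = x^(-4/5). Then f is positive, continuous, and decreasing on [2, infinity), so the integral test applies.
Compute the improper integral int_{2}^infinity f(x) dx:
  antiderivative F(x) = 5*x^(1/5).
  As x -> infinity, F(x) -> infinity (since p = 4/5 < 1).
  So the integral diverges. By the integral test, the series diverges.

diverges


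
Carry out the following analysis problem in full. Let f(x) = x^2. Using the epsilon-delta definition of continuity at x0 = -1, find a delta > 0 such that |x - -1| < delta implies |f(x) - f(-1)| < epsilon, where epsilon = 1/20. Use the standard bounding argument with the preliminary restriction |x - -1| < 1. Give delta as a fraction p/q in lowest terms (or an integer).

Factor: |x^2 - (-1)^2| = |x - -1| * |x + -1|.
Impose |x - -1| < 1 first. Then |x + -1| = |(x - -1) + 2*(-1)| <= |x - -1| + 2*|-1| < 1 + 2 = 3.
So |x^2 - (-1)^2| < delta * 3.
We need delta * 3 <= 1/20, i.e. delta <= 1/20/3 = 1/60.
Since 1/60 < 1, this is tighter than 1; take delta = 1/60.
So delta = 1/60 works.

1/60


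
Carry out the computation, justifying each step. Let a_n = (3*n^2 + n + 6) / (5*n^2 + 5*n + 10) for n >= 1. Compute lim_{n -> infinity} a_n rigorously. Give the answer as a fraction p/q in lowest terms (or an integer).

Divide numerator and denominator by n^2, the highest power:
numerator / n^2 = 3 + 1/n + 6/n^2
denominator / n^2 = 5 + 5/n + 10/n^2
As n -> infinity, all terms of the form c/n^k (k >= 1) tend to 0.
So numerator / n^2 -> 3 and denominator / n^2 -> 5.
Therefore lim a_n = 3/5.

3/5


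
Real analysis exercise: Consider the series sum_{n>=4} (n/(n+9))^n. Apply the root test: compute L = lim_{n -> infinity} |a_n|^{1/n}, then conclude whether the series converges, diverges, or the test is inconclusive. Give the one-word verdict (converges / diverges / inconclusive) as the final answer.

Let a_n denote the general term. Form |a_n|^(1/n) and simplify:
|a_n|^(1/n) = n/(n + 9)
Take the limit as n -> infinity: L = 1.
Since L = 1, the root test is inconclusive. (In fact a_n = (n/(n+9))^n -> e^(-9) != 0, so the nth-term test shows divergence; but the root test itself gives no conclusion.)

inconclusive


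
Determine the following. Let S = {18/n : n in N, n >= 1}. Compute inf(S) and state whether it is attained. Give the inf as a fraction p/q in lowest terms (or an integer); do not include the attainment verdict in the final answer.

Analysis:
- Values: 18, 9, 6, 9/2, ... strictly decreasing.
- The maximum is 18 (n=1); sup = 18 (attained).
- The set is bounded below by 0; 18/n -> 0 so 0 is the greatest lower bound.
- 0 is not in the set, so inf = 0 is not attained.
Conclusion: inf(S) = 0, not attained in S.

0


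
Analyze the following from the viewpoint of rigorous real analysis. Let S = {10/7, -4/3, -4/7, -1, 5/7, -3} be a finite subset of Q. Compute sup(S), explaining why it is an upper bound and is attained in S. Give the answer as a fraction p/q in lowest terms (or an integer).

S is finite, so sup(S) = max(S).
Sorted decreasing:
10/7, 5/7, -4/7, -1, -4/3, -3
The extremum is 10/7.
For every x in S, x <= 10/7. And 10/7 is in S, so it is attained.
Therefore sup(S) = 10/7.

10/7


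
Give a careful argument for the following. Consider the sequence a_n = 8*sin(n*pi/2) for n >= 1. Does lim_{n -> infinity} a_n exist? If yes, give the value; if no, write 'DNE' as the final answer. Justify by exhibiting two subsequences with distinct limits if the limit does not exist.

Examine the behaviour of a_n along subsequences.
a_{4k+1} = 8*sin(pi/2 + 2k*pi) = 8 -> 8. a_{4k+3} = 8*sin(3pi/2 + 2k*pi) = -8 -> -8.
Since these two subsequential limits are 8 and -8, distinct, the full sequence cannot converge (a convergent sequence has all subsequences tending to the same limit). So lim a_n does not exist.

DNE


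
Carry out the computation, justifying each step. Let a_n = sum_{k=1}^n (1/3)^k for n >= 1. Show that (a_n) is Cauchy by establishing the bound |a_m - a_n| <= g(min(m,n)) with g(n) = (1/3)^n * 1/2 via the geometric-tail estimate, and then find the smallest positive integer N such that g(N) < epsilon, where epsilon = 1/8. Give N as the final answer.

For m > n >= 1: |a_m - a_n| = sum_{k=n+1}^m (1/3)^k < sum_{k=n+1}^infinity (1/3)^k = (1/3)^(n+1) / (1 - 1/3) = (1/3)^n * (1/3) * (3/2) = (1/3)^n * 1/2.
So g(n) = (1/3)^n / 2. Since g(n) -> 0, (a_n) is Cauchy.
Now solve g(N) < 1/8: (1/3)^N / 2 < 1/8 <=> 3^N > 1 / (2 * 1/8) = 4.
Check powers of 3: 3^1 = 3 <= 4, 3^2 = 9 > 4.
So the smallest such N is 2. Check: g(2) = 1/(2 * 9) = 1/18 < 1/8.

2


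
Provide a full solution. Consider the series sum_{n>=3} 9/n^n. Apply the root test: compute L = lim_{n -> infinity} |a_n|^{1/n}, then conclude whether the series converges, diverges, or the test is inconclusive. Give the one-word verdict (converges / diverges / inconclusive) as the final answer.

Let a_n denote the general term. Form |a_n|^(1/n) and simplify:
|a_n|^(1/n) = 3^(2/n)/n
Take the limit as n -> infinity: L = 0.
Since L = 0 < 1, the root test implies convergence.

converges


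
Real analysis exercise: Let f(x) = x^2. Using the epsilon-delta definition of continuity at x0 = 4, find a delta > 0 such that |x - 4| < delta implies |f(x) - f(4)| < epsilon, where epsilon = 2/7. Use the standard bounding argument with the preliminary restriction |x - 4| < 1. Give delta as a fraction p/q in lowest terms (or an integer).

Factor: |x^2 - (4)^2| = |x - 4| * |x + 4|.
Impose |x - 4| < 1 first. Then |x + 4| = |(x - 4) + 2*(4)| <= |x - 4| + 2*|4| < 1 + 8 = 9.
So |x^2 - (4)^2| < delta * 9.
We need delta * 9 <= 2/7, i.e. delta <= 2/7/9 = 2/63.
Since 2/63 < 1, this is tighter than 1; take delta = 2/63.
So delta = 2/63 works.

2/63


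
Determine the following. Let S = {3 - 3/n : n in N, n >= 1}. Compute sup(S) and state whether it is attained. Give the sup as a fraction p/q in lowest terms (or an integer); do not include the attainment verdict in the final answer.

Analysis:
- Values: 0, 3/2, 2, 9/4, ... strictly increasing.
- Minimum is 0 (n=1); inf = 0 (attained).
- 3 - 3/n -> 3 from below; sup = 3, not attained.
Conclusion: sup(S) = 3, not attained in S.

3


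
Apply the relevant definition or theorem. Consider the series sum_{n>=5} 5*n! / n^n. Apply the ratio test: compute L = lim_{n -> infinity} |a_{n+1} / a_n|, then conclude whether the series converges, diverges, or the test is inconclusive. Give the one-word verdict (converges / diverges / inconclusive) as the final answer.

Let a_n denote the general term. Form the ratio a_{n+1}/a_n and simplify:
a_{n+1}/a_n = (n/(n + 1))^n
Take the limit as n -> infinity: L = exp(-1).
Since L = exp(-1) < 1, the ratio test implies the series converges.

converges


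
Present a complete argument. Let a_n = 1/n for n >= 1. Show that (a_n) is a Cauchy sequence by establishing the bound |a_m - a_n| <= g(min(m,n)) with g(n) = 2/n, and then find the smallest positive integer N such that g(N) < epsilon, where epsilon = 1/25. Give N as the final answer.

For any m, n >= 1, by the triangle inequality:
|a_m - a_n| = |1/m - 1/n| <= 1/m + 1/n <= 2/min(m,n).
So g(n) = 2/n bounds the Cauchy difference. Since g(n) -> 0, (a_n) is Cauchy.
Now solve g(N) < 1/25: 2/N < 1/25 <=> N > 2 / (1/25) = 50.
The smallest integer strictly greater than 50 is N = 51.
Check: g(51) = 2/51 = 2/51 < 1/25; g(50) = 1/25 >= 1/25. So N = 51.

51


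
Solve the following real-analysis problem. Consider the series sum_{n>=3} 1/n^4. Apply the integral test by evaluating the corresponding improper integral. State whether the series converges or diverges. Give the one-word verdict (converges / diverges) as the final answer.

Let f(x) = x^(-4). Then f is positive, continuous, and decreasing on [3, infinity), so the integral test applies.
Compute the improper integral int_{3}^infinity f(x) dx:
  antiderivative F(x) = -1/(3*x^3).
  As x -> infinity, F(x) -> 0 (since p = 4 > 1).
  So int = F(infinity) - F(3) = 0 - (-1/81) = 1/81.
  Finite, so by the integral test, the series converges.

converges


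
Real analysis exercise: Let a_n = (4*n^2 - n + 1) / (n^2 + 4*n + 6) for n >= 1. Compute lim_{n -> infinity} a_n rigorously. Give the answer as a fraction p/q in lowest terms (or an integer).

Divide numerator and denominator by n^2, the highest power:
numerator / n^2 = 4 - 1/n + n^(-2)
denominator / n^2 = 1 + 4/n + 6/n^2
As n -> infinity, all terms of the form c/n^k (k >= 1) tend to 0.
So numerator / n^2 -> 4 and denominator / n^2 -> 1.
Therefore lim a_n = 4.

4


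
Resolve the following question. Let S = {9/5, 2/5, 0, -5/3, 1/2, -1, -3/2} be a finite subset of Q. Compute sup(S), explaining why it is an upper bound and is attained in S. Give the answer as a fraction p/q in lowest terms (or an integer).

S is finite, so sup(S) = max(S).
Sorted decreasing:
9/5, 1/2, 2/5, 0, -1, -3/2, -5/3
The extremum is 9/5.
For every x in S, x <= 9/5. And 9/5 is in S, so it is attained.
Therefore sup(S) = 9/5.

9/5


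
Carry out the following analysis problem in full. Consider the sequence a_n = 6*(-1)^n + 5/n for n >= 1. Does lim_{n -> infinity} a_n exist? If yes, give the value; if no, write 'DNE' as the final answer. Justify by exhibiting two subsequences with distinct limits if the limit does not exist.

Examine the behaviour of a_n along subsequences.
a_{2k} = 6 + 5/(2k) -> 6. a_{2k+1} = -6 + 5/(2k+1) -> -6.
Since these two subsequential limits are 6 and -6, distinct, the full sequence cannot converge (a convergent sequence has all subsequences tending to the same limit). So lim a_n does not exist.

DNE


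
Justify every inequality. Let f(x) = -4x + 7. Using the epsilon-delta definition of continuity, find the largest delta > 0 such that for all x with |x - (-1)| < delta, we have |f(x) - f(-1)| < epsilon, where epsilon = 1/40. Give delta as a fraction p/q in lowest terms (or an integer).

We compute f(-1) = -4*(-1) + 7 = 11.
|f(x) - f(-1)| = |-4x + 7 - (11)| = |-4(x - (-1))| = 4|x - (-1)|.
We need 4|x - (-1)| < 1/40, i.e. |x - (-1)| < 1/40 / 4 = 1/160.
So any delta <= 1/160 works. Conversely, if delta > 1/160, then x = -1 + 1/160 satisfies |x - (-1)| = 1/160 < delta but |f(x) - f(-1)| = 4 * 1/160 = 1/40, which is not < 1/40; so no larger delta works.
Hence the largest such delta is 1/160.

1/160


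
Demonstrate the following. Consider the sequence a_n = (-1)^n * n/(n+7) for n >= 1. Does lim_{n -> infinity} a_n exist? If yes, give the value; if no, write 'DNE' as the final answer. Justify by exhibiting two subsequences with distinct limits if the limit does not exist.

Examine the behaviour of a_n along subsequences.
a_{2k} = 2k/(2k+7) -> 1. a_{2k+1} = -(2k+1)/(2k+8) -> -1.
Since these two subsequential limits are 1 and -1, distinct, the full sequence cannot converge (a convergent sequence has all subsequences tending to the same limit). So lim a_n does not exist.

DNE


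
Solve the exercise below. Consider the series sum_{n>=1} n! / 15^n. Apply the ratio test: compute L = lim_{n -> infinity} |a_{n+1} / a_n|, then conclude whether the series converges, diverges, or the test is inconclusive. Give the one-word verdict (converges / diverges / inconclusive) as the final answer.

Let a_n denote the general term. Form the ratio a_{n+1}/a_n and simplify:
a_{n+1}/a_n = n/15 + 1/15
Take the limit as n -> infinity: L = infinity.
Since L = infinity > 1 (or L = infinity), the ratio test implies the series diverges.

diverges


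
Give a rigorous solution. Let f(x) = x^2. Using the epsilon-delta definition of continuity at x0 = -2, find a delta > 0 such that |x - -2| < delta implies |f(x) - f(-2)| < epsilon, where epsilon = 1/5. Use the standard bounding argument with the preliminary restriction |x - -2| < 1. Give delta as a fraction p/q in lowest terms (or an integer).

Factor: |x^2 - (-2)^2| = |x - -2| * |x + -2|.
Impose |x - -2| < 1 first. Then |x + -2| = |(x - -2) + 2*(-2)| <= |x - -2| + 2*|-2| < 1 + 4 = 5.
So |x^2 - (-2)^2| < delta * 5.
We need delta * 5 <= 1/5, i.e. delta <= 1/5/5 = 1/25.
Since 1/25 < 1, this is tighter than 1; take delta = 1/25.
So delta = 1/25 works.

1/25


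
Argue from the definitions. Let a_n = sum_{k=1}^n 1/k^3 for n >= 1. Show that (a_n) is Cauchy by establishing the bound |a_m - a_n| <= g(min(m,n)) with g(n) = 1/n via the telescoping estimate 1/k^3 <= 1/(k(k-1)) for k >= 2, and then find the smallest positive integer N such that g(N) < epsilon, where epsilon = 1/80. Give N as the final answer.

For m > n >= 1: |a_m - a_n| = sum_{k=n+1}^m 1/k^3.
Use 1/k^3 <= 1/(k(k-1)) = 1/(k-1) - 1/k for k >= 2 (which holds since k^3 >= k^2 >= k(k-1) for k >= 2):
sum_{k=n+1}^m 1/k^3 <= sum_{k=n+1}^m (1/(k-1) - 1/k) = 1/n - 1/m <= 1/n.
By symmetry the same bound holds with n,m swapped, so |a_m - a_n| <= 1/min(m,n) = g(min(m,n)). Since g(n) -> 0, (a_n) is Cauchy.
Now solve g(N) < 1/80: 1/N < 1/80 <=> N > 1/(1/80) = 80.
The smallest integer strictly greater than 80 is N = 81.
Check: g(81) = 1/81 < 1/80; g(80) = 1/80 >= 1/80. So N = 81.

81


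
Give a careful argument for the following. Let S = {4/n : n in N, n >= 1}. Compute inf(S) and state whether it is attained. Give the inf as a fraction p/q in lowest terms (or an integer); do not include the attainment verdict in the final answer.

Analysis:
- Values: 4, 2, 4/3, 1, ... strictly decreasing.
- The maximum is 4 (n=1); sup = 4 (attained).
- The set is bounded below by 0; 4/n -> 0 so 0 is the greatest lower bound.
- 0 is not in the set, so inf = 0 is not attained.
Conclusion: inf(S) = 0, not attained in S.

0


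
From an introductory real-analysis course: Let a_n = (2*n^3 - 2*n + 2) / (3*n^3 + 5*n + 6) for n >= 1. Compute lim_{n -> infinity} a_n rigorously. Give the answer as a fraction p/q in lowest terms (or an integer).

Divide numerator and denominator by n^3, the highest power:
numerator / n^3 = 2 - 2/n^2 + 2/n^3
denominator / n^3 = 3 + 5/n^2 + 6/n^3
As n -> infinity, all terms of the form c/n^k (k >= 1) tend to 0.
So numerator / n^3 -> 2 and denominator / n^3 -> 3.
Therefore lim a_n = 2/3.

2/3


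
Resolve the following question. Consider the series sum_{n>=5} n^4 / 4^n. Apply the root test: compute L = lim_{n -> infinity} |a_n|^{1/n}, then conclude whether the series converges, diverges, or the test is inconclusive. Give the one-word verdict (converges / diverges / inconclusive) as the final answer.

Let a_n denote the general term. Form |a_n|^(1/n) and simplify:
|a_n|^(1/n) = n^(4/n)/4
Take the limit as n -> infinity: L = 1/4.
Since L = 1/4 < 1, the root test implies convergence.

converges


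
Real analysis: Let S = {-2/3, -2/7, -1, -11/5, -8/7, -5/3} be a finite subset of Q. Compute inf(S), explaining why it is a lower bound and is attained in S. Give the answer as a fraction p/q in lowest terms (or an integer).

S is finite, so inf(S) = min(S).
Sorted increasing:
-11/5, -5/3, -8/7, -1, -2/3, -2/7
The extremum is -11/5.
For every x in S, x >= -11/5. And -11/5 is in S, so it is attained.
Therefore inf(S) = -11/5.

-11/5


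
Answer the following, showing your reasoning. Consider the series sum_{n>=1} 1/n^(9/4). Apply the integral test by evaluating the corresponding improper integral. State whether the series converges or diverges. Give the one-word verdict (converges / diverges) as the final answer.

Let f(x) = x^(-9/4). Then f is positive, continuous, and decreasing on [1, infinity), so the integral test applies.
Compute the improper integral int_{1}^infinity f(x) dx:
  antiderivative F(x) = -4/(5*x^(5/4)).
  As x -> infinity, F(x) -> 0 (since p = 9/4 > 1).
  So int = F(infinity) - F(1) = 0 - (-4/5) = 4/5.
  Finite, so by the integral test, the series converges.

converges


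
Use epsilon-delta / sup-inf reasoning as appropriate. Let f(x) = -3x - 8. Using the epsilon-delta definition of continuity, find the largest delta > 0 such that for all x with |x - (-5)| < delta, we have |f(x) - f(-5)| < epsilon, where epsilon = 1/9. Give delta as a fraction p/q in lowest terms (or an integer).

We compute f(-5) = -3*(-5) - 8 = 7.
|f(x) - f(-5)| = |-3x - 8 - (7)| = |-3(x - (-5))| = 3|x - (-5)|.
We need 3|x - (-5)| < 1/9, i.e. |x - (-5)| < 1/9 / 3 = 1/27.
So any delta <= 1/27 works. Conversely, if delta > 1/27, then x = -5 + 1/27 satisfies |x - (-5)| = 1/27 < delta but |f(x) - f(-5)| = 3 * 1/27 = 1/9, which is not < 1/9; so no larger delta works.
Hence the largest such delta is 1/27.

1/27


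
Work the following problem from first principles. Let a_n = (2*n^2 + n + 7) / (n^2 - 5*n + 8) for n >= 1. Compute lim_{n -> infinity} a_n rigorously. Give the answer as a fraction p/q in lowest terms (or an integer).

Divide numerator and denominator by n^2, the highest power:
numerator / n^2 = 2 + 1/n + 7/n^2
denominator / n^2 = 1 - 5/n + 8/n^2
As n -> infinity, all terms of the form c/n^k (k >= 1) tend to 0.
So numerator / n^2 -> 2 and denominator / n^2 -> 1.
Therefore lim a_n = 2.

2


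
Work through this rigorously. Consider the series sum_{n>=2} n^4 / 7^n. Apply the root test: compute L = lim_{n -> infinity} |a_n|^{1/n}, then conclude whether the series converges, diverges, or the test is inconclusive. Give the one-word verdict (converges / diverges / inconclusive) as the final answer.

Let a_n denote the general term. Form |a_n|^(1/n) and simplify:
|a_n|^(1/n) = n^(4/n)/7
Take the limit as n -> infinity: L = 1/7.
Since L = 1/7 < 1, the root test implies convergence.

converges


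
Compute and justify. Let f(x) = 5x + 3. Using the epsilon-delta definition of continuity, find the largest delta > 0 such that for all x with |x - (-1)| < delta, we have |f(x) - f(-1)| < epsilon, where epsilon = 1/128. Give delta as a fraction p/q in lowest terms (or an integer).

We compute f(-1) = 5*(-1) + 3 = -2.
|f(x) - f(-1)| = |5x + 3 - (-2)| = |5(x - (-1))| = 5|x - (-1)|.
We need 5|x - (-1)| < 1/128, i.e. |x - (-1)| < 1/128 / 5 = 1/640.
So any delta <= 1/640 works. Conversely, if delta > 1/640, then x = -1 + 1/640 satisfies |x - (-1)| = 1/640 < delta but |f(x) - f(-1)| = 5 * 1/640 = 1/128, which is not < 1/128; so no larger delta works.
Hence the largest such delta is 1/640.

1/640


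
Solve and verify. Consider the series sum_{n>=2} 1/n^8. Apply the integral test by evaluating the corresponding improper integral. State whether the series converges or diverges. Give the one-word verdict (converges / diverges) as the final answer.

Let f(x) = x^(-8). Then f is positive, continuous, and decreasing on [2, infinity), so the integral test applies.
Compute the improper integral int_{2}^infinity f(x) dx:
  antiderivative F(x) = -1/(7*x^7).
  As x -> infinity, F(x) -> 0 (since p = 8 > 1).
  So int = F(infinity) - F(2) = 0 - (-1/896) = 1/896.
  Finite, so by the integral test, the series converges.

converges


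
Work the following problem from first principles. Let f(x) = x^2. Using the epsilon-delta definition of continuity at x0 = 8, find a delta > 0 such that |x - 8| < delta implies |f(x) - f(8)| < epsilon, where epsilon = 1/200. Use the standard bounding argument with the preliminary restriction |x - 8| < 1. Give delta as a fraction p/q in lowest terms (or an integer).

Factor: |x^2 - (8)^2| = |x - 8| * |x + 8|.
Impose |x - 8| < 1 first. Then |x + 8| = |(x - 8) + 2*(8)| <= |x - 8| + 2*|8| < 1 + 16 = 17.
So |x^2 - (8)^2| < delta * 17.
We need delta * 17 <= 1/200, i.e. delta <= 1/200/17 = 1/3400.
Since 1/3400 < 1, this is tighter than 1; take delta = 1/3400.
So delta = 1/3400 works.

1/3400


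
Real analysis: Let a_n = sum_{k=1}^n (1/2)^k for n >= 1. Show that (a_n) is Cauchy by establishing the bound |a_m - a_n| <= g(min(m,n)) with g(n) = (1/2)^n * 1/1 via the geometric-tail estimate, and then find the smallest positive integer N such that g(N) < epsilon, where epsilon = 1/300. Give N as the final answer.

For m > n >= 1: |a_m - a_n| = sum_{k=n+1}^m (1/2)^k < sum_{k=n+1}^infinity (1/2)^k = (1/2)^(n+1) / (1 - 1/2) = (1/2)^n * (1/2) * (2/1) = (1/2)^n * 1/1.
So g(n) = (1/2)^n / 1. Since g(n) -> 0, (a_n) is Cauchy.
Now solve g(N) < 1/300: (1/2)^N / 1 < 1/300 <=> 2^N > 1 / (1 * 1/300) = 300.
Check powers of 2: 2^8 = 256 <= 300, 2^9 = 512 > 300.
So the smallest such N is 9. Check: g(9) = 1/(1 * 512) = 1/512 < 1/300.

9


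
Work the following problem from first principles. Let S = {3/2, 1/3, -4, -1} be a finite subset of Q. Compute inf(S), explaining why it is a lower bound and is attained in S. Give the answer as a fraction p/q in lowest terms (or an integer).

S is finite, so inf(S) = min(S).
Sorted increasing:
-4, -1, 1/3, 3/2
The extremum is -4.
For every x in S, x >= -4. And -4 is in S, so it is attained.
Therefore inf(S) = -4.

-4


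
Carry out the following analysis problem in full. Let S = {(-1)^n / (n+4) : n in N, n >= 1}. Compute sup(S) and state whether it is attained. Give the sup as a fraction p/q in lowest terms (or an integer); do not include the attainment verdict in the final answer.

Analysis:
- Values: -1/5, 1/6, -1/7, 1/8, -1/9, ...
- Positive terms (even n): 1/(2+4), 1/(4+4), ... decreasing -> max = 1/6 (n=2).
- Negative terms (odd n): -1/(1+4), -1/(3+4), ... increasing -> min = -1/5 (n=1).
- So sup = 1/6 (attained at n=2); inf = -1/5 (attained at n=1).
Conclusion: sup(S) = 1/6, attained in S.

1/6


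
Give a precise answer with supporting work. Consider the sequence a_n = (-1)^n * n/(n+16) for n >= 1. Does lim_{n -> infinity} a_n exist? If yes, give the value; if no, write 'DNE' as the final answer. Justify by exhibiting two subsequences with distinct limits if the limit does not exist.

Examine the behaviour of a_n along subsequences.
a_{2k} = 2k/(2k+16) -> 1. a_{2k+1} = -(2k+1)/(2k+17) -> -1.
Since these two subsequential limits are 1 and -1, distinct, the full sequence cannot converge (a convergent sequence has all subsequences tending to the same limit). So lim a_n does not exist.

DNE


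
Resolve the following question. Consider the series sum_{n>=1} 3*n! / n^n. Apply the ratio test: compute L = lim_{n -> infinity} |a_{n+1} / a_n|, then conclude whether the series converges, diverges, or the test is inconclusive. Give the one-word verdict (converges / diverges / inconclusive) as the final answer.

Let a_n denote the general term. Form the ratio a_{n+1}/a_n and simplify:
a_{n+1}/a_n = (n/(n + 1))^n
Take the limit as n -> infinity: L = exp(-1).
Since L = exp(-1) < 1, the ratio test implies the series converges.

converges
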